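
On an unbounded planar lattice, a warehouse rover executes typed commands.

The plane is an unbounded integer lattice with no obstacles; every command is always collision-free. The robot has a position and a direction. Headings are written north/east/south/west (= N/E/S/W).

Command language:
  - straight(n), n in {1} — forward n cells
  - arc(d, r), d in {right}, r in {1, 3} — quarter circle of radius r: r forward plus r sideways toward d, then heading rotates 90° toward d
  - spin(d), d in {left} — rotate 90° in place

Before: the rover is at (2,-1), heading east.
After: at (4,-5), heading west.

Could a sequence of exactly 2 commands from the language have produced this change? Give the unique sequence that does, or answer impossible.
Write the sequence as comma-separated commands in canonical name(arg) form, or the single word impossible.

arc(right, 3), arc(right, 1)

key: running arc(right, 1) before arc(right, 3) would end elsewhere — order is forced
start: at (2,-1), heading east
step 1 (arc(right, 3)): at (5,-4), heading south
step 2 (arc(right, 1)): at (4,-5), heading west
no rival 2-sequence matches.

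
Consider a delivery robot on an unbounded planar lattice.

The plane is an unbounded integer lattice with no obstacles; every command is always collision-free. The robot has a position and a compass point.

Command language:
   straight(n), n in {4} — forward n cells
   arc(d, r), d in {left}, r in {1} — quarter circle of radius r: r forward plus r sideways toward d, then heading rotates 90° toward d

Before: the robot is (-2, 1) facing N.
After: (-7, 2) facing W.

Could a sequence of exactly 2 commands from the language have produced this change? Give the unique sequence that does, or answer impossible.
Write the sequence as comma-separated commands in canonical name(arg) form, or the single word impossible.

arc(left, 1), straight(4)

key: order matters: swapping arc(left, 1) and straight(4) lands elsewhere
from: (-2, 1) facing N
[1] after arc(left, 1): (-3, 2) facing W
[2] after straight(4): (-7, 2) facing W
all 4 alternatives checked — unique.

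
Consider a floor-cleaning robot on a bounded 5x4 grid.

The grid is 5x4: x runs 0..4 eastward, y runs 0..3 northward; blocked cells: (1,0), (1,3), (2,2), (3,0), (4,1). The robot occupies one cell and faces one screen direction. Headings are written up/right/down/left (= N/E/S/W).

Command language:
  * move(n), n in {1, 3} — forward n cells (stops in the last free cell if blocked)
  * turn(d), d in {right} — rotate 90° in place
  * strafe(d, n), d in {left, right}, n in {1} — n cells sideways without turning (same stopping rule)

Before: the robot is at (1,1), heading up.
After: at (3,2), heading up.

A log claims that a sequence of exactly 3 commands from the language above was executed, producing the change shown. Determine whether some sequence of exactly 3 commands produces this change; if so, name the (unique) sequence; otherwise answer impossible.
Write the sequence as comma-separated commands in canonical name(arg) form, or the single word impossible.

strafe(right, 1), strafe(right, 1), move(1)

key: order matters: swapping strafe(right, 1) and move(1) lands elsewhere
t0: at (1,1), heading up
t=1 strafe(right, 1) ⇒ at (2,1), heading up
t=2 strafe(right, 1) ⇒ at (3,1), heading up
t=3 move(1) ⇒ at (3,2), heading up
all 125 alternatives checked — unique.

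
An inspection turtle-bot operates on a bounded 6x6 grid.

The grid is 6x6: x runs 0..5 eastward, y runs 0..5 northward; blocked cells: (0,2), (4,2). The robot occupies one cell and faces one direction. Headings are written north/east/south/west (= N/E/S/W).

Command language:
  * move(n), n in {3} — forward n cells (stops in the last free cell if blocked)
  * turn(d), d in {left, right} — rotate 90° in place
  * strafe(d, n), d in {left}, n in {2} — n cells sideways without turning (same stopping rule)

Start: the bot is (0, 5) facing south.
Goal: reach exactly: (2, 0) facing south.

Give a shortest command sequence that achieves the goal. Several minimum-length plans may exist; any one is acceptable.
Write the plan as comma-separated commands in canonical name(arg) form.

t0: (0, 5) facing south
1. strafe(left, 2) → (2, 5) facing south
2. move(3) → (2, 2) facing south
3. move(3) → (2, 0) facing south
minimal: 3 command(s), checked below 3.

strafe(left, 2), move(3), move(3)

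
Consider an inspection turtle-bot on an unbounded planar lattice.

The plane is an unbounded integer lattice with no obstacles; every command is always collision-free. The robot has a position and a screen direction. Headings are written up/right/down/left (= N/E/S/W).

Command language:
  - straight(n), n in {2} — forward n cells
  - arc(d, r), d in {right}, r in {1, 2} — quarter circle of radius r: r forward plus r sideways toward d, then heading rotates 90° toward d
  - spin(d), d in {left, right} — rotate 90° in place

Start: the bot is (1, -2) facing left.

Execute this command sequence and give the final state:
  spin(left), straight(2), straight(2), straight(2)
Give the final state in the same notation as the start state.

(1, -8) facing down

t0: (1, -2) facing left
1. spin(left) → (1, -2) facing down
2. straight(2) → (1, -4) facing down
3. straight(2) → (1, -6) facing down
4. straight(2) → (1, -8) facing down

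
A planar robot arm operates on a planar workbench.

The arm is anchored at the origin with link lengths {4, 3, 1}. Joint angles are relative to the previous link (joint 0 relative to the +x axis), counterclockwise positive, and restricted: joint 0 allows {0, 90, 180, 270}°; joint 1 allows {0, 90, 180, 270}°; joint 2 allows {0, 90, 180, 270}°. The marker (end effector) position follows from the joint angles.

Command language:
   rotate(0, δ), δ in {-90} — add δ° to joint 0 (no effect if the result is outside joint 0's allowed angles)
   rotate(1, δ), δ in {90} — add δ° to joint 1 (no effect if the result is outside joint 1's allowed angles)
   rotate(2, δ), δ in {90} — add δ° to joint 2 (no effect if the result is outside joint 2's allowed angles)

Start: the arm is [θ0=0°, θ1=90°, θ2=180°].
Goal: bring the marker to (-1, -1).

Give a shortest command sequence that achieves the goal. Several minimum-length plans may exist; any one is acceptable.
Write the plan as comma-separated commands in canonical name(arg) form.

rotate(1, 90), rotate(2, 90), rotate(0, -90), rotate(0, -90)

initial: [θ0=0°, θ1=90°, θ2=180°]
t=1 rotate(1, 90) ⇒ [θ0=0°, θ1=180°, θ2=180°]
t=2 rotate(2, 90) ⇒ [θ0=0°, θ1=180°, θ2=270°]
t=3 rotate(0, -90) ⇒ [θ0=270°, θ1=180°, θ2=270°]
t=4 rotate(0, -90) ⇒ [θ0=180°, θ1=180°, θ2=270°]
shorter routes all fall short; 4 is best.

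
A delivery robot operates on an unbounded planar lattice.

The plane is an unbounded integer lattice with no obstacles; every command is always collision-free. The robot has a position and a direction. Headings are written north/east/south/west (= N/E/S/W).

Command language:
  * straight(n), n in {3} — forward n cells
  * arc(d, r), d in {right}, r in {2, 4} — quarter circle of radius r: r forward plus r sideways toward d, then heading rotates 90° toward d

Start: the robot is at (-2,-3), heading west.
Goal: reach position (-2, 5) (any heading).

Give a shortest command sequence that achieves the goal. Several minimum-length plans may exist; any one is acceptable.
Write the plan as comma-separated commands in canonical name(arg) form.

begin: at (-2,-3), heading west
step 1 (arc(right, 4)): at (-6,1), heading north
step 2 (arc(right, 4)): at (-2,5), heading east
minimal: 2 command(s), checked below 2.

arc(right, 4), arc(right, 4)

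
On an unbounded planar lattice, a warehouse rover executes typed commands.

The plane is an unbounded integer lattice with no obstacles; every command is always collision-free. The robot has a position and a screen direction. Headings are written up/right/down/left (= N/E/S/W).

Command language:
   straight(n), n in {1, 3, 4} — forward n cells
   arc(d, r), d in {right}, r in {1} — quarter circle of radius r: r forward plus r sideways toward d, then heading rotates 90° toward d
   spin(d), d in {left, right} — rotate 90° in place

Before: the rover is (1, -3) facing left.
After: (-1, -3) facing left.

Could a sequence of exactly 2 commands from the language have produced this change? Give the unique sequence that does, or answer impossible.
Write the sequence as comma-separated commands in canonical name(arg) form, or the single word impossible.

straight(1), straight(1)

key: still facing W at the end — nothing in the sequence rotates
begin: (1, -3) facing left
t=1 straight(1) ⇒ (0, -3) facing left
t=2 straight(1) ⇒ (-1, -3) facing left
no rival 2-sequence matches.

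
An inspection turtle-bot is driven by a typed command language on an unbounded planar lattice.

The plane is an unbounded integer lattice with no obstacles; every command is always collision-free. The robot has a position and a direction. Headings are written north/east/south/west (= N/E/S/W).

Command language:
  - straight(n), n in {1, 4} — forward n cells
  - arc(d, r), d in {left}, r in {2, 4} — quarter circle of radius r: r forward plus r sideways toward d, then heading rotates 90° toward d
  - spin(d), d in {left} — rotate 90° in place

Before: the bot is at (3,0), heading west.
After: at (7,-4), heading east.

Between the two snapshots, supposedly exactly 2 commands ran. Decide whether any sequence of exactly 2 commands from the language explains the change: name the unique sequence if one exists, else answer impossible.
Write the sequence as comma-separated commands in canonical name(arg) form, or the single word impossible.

spin(left), arc(left, 4)

key: running arc(left, 4) before spin(left) would end elsewhere — order is forced
t0: at (3,0), heading west
t=1 spin(left) ⇒ at (3,0), heading south
t=2 arc(left, 4) ⇒ at (7,-4), heading east
uniquely the one of 25 2-step routes that fits.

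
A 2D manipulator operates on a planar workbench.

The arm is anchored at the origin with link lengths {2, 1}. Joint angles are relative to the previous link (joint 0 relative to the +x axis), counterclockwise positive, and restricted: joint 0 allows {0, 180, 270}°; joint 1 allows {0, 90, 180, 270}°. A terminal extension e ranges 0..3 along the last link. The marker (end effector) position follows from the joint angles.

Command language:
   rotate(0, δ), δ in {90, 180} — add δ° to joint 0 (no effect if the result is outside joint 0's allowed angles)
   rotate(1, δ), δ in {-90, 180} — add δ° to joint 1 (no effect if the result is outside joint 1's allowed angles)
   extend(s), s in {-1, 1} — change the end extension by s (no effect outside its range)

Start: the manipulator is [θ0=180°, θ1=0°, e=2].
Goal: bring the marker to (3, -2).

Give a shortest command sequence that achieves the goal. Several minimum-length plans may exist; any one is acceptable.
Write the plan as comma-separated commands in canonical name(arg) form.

rotate(1, 180), rotate(0, 90), rotate(1, -90)

begin: [θ0=180°, θ1=0°, e=2]
t=1 rotate(1, 180) ⇒ [θ0=180°, θ1=180°, e=2]
t=2 rotate(0, 90) ⇒ [θ0=270°, θ1=180°, e=2]
t=3 rotate(1, -90) ⇒ [θ0=270°, θ1=90°, e=2]
nothing shorter than 3 reaches the goal.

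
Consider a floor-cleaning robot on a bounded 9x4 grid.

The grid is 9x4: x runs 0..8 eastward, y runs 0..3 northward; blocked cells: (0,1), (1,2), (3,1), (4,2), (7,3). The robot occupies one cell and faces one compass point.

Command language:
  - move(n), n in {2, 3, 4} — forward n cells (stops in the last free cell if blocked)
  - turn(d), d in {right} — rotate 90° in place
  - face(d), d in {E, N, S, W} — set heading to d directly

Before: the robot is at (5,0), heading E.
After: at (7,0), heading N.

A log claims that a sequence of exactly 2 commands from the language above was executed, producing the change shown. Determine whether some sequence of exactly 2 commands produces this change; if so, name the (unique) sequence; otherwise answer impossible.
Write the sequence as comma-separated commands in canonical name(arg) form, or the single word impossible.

key: order matters: swapping move(2) and face(N) lands elsewhere
t0: at (5,0), heading E
1. move(2) → at (7,0), heading E
2. face(N) → at (7,0), heading N
no other 2-command option fits: unique.

move(2), face(N)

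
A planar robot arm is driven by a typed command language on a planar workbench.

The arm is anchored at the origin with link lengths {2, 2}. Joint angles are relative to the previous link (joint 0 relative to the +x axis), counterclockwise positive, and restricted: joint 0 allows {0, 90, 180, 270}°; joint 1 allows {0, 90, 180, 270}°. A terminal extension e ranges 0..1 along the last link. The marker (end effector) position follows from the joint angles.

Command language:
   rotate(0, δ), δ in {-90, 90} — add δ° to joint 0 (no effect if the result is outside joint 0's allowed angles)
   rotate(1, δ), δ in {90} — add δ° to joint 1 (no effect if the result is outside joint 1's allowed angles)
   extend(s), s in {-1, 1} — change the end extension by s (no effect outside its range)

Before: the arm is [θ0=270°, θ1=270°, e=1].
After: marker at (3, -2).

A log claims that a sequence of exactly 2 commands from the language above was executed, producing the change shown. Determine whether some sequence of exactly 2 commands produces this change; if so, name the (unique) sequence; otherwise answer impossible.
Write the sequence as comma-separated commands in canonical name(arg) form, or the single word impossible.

from: [θ0=270°, θ1=270°, e=1]
step 1 (rotate(1, 90)): [θ0=270°, θ1=0°, e=1]
step 2 (rotate(1, 90)): [θ0=270°, θ1=90°, e=1]
no rival 2-sequence matches.

rotate(1, 90), rotate(1, 90)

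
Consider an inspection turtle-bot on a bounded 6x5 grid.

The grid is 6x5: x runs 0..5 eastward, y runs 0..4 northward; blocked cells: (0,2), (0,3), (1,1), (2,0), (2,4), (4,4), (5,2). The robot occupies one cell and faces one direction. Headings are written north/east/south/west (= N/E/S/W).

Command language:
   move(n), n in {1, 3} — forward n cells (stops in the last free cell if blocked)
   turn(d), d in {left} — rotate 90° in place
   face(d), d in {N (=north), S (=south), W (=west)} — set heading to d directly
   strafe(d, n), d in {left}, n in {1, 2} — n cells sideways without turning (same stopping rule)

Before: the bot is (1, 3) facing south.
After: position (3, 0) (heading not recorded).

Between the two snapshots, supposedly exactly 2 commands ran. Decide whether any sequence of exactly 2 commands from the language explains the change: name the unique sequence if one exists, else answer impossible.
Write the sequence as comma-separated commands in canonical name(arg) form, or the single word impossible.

strafe(left, 2), move(3)

key: running move(3) before strafe(left, 2) would end elsewhere — order is forced
initial: (1, 3) facing south
[1] after strafe(left, 2): (3, 3) facing south
[2] after move(3): (3, 0) facing south
no other 2-command option fits: unique.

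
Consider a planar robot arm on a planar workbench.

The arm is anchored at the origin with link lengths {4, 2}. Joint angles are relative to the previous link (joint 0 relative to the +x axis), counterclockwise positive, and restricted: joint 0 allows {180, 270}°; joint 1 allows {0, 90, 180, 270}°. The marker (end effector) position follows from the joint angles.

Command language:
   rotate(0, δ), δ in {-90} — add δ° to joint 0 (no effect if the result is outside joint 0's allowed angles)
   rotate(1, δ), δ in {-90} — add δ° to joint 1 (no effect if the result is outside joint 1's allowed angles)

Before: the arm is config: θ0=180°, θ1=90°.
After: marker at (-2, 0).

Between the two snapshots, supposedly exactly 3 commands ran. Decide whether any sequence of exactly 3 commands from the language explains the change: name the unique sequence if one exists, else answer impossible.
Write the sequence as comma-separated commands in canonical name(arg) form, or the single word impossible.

from: config: θ0=180°, θ1=90°
[1] after rotate(1, -90): config: θ0=180°, θ1=0°
[2] after rotate(1, -90): config: θ0=180°, θ1=270°
[3] after rotate(1, -90): config: θ0=180°, θ1=180°
all 8 alternatives checked — unique.

rotate(1, -90), rotate(1, -90), rotate(1, -90)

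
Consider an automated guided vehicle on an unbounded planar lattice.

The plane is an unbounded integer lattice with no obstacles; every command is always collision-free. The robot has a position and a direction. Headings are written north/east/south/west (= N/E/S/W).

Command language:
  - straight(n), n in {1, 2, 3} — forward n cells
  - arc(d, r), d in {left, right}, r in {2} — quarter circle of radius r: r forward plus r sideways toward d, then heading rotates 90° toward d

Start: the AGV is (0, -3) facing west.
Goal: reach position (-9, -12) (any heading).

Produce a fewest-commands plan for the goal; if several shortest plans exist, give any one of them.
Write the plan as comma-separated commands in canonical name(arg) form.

straight(3), arc(left, 2), straight(3), arc(right, 2), arc(left, 2)

initial: (0, -3) facing west
step 1 (straight(3)): (-3, -3) facing west
step 2 (arc(left, 2)): (-5, -5) facing south
step 3 (straight(3)): (-5, -8) facing south
step 4 (arc(right, 2)): (-7, -10) facing west
step 5 (arc(left, 2)): (-9, -12) facing south
nothing shorter than 5 reaches the goal.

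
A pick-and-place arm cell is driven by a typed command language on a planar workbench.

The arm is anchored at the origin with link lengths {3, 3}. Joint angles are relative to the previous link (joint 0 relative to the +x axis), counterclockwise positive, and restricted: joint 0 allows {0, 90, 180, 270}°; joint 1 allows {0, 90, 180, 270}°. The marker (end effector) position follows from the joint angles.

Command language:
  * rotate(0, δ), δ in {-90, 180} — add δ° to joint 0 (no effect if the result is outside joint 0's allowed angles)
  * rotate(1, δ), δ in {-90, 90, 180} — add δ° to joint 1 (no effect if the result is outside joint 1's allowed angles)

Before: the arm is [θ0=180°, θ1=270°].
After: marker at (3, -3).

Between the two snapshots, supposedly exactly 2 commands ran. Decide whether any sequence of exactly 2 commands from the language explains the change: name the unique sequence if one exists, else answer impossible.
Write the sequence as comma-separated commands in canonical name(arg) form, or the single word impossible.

initial: [θ0=180°, θ1=270°]
t=1 rotate(0, -90) ⇒ [θ0=90°, θ1=270°]
t=2 rotate(0, -90) ⇒ [θ0=0°, θ1=270°]
all 25 alternatives checked — unique.

rotate(0, -90), rotate(0, -90)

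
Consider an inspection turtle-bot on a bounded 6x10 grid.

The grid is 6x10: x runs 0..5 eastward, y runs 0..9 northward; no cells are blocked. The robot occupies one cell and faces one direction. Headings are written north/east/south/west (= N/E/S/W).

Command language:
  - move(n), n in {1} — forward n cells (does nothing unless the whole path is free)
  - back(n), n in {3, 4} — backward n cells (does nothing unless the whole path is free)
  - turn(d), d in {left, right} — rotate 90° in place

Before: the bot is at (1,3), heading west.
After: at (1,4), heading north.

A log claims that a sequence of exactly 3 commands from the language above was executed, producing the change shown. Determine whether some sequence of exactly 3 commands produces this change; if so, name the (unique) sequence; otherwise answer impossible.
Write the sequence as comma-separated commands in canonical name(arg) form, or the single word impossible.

turn(right), back(4), move(1)

key: order matters: swapping turn(right) and move(1) lands elsewhere
begin: at (1,3), heading west
t=1 turn(right) ⇒ at (1,3), heading north
t=2 back(4) ⇒ at (1,3), heading north
t=3 move(1) ⇒ at (1,4), heading north
uniquely the one of 125 3-step routes that fits.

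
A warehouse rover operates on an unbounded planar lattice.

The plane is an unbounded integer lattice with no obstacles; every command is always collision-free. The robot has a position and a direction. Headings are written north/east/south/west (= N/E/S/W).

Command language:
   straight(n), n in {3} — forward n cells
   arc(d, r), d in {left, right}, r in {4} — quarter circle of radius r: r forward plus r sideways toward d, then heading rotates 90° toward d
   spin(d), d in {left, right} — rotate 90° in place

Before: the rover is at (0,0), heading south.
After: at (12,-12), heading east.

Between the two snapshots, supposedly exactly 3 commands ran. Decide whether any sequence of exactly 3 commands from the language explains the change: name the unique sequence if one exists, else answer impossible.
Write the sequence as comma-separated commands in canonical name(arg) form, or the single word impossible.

key: position moved to (12,-12) AND the heading swung to E — translation plus rotation needed
from: at (0,0), heading south
step 1 (arc(left, 4)): at (4,-4), heading east
step 2 (arc(right, 4)): at (8,-8), heading south
step 3 (arc(left, 4)): at (12,-12), heading east
no rival 3-sequence matches.

arc(left, 4), arc(right, 4), arc(left, 4)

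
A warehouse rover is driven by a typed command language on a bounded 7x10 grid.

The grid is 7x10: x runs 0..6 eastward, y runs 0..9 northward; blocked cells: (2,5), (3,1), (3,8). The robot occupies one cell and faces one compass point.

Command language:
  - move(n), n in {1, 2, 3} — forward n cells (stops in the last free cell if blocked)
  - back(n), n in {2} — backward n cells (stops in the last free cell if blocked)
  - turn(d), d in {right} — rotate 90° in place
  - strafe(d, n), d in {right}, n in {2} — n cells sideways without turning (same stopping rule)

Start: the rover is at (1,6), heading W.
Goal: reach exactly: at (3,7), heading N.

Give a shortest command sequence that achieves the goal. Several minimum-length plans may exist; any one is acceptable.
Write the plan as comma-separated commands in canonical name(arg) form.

turn(right), move(1), strafe(right, 2)

t0: at (1,6), heading W
step 1 (turn(right)): at (1,6), heading N
step 2 (move(1)): at (1,7), heading N
step 3 (strafe(right, 2)): at (3,7), heading N
shorter routes all fall short; 3 is best.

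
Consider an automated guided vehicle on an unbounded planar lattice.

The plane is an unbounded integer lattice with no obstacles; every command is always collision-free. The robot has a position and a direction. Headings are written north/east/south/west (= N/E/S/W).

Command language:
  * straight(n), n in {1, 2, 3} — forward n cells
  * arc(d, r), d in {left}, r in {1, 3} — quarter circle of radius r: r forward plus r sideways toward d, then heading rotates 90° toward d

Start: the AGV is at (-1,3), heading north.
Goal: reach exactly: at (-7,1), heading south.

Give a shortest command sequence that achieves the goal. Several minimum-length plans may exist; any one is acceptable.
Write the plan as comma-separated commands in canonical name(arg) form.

initial: at (-1,3), heading north
step 1 (arc(left, 1)): at (-2,4), heading west
step 2 (straight(2)): at (-4,4), heading west
step 3 (arc(left, 3)): at (-7,1), heading south
minimal: 3 command(s), checked below 3.

arc(left, 1), straight(2), arc(left, 3)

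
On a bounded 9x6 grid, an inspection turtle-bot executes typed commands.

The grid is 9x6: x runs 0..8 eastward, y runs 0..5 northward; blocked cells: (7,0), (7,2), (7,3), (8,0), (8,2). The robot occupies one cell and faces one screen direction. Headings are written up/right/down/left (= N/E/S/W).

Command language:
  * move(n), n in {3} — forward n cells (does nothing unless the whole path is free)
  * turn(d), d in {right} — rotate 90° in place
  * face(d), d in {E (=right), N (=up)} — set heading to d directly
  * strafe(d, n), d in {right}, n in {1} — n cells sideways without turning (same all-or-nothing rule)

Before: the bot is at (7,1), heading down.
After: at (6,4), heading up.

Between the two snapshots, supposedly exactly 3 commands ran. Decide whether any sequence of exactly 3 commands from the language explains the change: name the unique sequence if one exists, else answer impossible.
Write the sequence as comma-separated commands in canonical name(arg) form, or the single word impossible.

key: position moved to (6,4) AND the heading swung to N — translation plus rotation needed
begin: at (7,1), heading down
step 1 (strafe(right, 1)): at (6,1), heading down
step 2 (face(N)): at (6,1), heading up
step 3 (move(3)): at (6,4), heading up
no other 3-command option fits: unique.

strafe(right, 1), face(N), move(3)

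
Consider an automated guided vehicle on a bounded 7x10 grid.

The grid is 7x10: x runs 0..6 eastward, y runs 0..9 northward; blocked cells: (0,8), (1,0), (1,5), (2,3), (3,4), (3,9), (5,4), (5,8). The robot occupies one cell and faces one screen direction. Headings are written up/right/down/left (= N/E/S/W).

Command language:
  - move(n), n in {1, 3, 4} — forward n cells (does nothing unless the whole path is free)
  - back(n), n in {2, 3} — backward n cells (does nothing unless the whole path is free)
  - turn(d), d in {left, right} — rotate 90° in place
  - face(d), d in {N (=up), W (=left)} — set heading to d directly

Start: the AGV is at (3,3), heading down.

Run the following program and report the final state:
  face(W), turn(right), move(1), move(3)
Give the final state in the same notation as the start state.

at (3,3), heading up

start: at (3,3), heading down
t=1 face(W) ⇒ at (3,3), heading left
t=2 turn(right) ⇒ at (3,3), heading up
t=3 move(1) ⇒ at (3,3), heading up
t=4 move(3) ⇒ at (3,3), heading up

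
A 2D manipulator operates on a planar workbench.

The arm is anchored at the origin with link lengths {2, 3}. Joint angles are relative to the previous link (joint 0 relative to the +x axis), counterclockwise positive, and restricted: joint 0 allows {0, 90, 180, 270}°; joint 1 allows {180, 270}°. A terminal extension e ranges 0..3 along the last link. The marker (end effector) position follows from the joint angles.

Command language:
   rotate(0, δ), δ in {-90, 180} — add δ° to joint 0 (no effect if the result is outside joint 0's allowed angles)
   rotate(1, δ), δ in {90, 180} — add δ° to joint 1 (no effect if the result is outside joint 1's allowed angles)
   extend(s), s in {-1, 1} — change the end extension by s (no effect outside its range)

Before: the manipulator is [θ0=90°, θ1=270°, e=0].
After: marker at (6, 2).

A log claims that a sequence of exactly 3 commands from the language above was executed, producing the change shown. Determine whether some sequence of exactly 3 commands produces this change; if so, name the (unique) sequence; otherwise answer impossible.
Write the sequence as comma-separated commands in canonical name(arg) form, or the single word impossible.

extend(1), extend(1), extend(1)

start: [θ0=90°, θ1=270°, e=0]
step 1 (extend(1)): [θ0=90°, θ1=270°, e=1]
step 2 (extend(1)): [θ0=90°, θ1=270°, e=2]
step 3 (extend(1)): [θ0=90°, θ1=270°, e=3]
uniquely the one of 216 3-step routes that fits.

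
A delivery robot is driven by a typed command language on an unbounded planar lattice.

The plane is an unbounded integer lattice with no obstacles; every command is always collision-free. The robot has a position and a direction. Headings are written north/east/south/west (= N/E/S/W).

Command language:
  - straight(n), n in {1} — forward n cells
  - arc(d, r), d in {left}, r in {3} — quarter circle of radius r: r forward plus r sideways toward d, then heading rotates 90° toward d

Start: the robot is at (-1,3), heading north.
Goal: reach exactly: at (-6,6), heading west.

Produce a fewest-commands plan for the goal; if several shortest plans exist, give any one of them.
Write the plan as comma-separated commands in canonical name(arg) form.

arc(left, 3), straight(1), straight(1)

t0: at (-1,3), heading north
t=1 arc(left, 3) ⇒ at (-4,6), heading west
t=2 straight(1) ⇒ at (-5,6), heading west
t=3 straight(1) ⇒ at (-6,6), heading west
shorter routes all fall short; 3 is best.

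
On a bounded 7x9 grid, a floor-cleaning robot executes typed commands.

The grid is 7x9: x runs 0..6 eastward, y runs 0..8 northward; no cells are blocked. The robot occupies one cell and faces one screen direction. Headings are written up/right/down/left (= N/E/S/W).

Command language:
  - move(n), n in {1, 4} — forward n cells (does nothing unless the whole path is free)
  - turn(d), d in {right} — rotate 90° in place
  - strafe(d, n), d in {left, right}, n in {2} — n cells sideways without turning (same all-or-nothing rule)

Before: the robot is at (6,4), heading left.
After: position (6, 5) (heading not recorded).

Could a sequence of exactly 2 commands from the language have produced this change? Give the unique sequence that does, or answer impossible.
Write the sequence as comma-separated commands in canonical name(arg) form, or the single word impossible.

key: order matters: swapping turn(right) and move(1) lands elsewhere
begin: at (6,4), heading left
[1] after turn(right): at (6,4), heading up
[2] after move(1): at (6,5), heading up
all 25 alternatives checked — unique.

turn(right), move(1)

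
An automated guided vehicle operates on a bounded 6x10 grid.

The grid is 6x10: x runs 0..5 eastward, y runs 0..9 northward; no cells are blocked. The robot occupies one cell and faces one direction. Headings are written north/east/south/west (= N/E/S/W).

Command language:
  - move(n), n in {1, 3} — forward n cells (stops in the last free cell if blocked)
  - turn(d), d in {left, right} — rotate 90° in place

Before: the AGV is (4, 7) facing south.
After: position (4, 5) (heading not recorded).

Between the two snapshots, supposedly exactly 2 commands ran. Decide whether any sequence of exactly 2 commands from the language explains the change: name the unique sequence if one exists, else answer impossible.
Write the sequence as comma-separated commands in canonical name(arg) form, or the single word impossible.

move(1), move(1)

initial: (4, 7) facing south
[1] after move(1): (4, 6) facing south
[2] after move(1): (4, 5) facing south
no rival 2-sequence matches.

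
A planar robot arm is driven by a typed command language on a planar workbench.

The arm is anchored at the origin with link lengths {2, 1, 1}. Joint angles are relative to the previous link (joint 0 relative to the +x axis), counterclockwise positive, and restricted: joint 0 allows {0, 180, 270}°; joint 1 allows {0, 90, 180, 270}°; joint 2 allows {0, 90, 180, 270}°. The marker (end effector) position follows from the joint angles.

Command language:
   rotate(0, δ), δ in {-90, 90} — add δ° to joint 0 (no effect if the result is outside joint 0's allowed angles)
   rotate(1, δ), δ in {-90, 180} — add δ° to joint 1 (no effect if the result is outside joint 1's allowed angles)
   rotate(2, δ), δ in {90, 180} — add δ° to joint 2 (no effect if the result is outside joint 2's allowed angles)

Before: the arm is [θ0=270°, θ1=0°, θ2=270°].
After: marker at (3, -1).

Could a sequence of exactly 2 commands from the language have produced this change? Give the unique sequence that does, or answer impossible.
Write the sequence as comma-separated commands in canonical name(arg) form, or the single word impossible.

initial: [θ0=270°, θ1=0°, θ2=270°]
t=1 rotate(0, 90) ⇒ [θ0=0°, θ1=0°, θ2=270°]
t=2 rotate(0, 90) ⇒ [θ0=0°, θ1=0°, θ2=270°]
all 36 alternatives checked — unique.

rotate(0, 90), rotate(0, 90)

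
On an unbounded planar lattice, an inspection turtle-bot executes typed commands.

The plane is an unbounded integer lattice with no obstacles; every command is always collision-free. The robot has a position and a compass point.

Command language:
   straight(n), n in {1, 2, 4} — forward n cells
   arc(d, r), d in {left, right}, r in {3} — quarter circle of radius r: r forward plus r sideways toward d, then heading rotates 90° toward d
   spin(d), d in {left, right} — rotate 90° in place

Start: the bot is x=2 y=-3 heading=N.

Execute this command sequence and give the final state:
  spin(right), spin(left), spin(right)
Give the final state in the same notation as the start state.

x=2 y=-3 heading=E

begin: x=2 y=-3 heading=N
1. spin(right) → x=2 y=-3 heading=E
2. spin(left) → x=2 y=-3 heading=N
3. spin(right) → x=2 y=-3 heading=E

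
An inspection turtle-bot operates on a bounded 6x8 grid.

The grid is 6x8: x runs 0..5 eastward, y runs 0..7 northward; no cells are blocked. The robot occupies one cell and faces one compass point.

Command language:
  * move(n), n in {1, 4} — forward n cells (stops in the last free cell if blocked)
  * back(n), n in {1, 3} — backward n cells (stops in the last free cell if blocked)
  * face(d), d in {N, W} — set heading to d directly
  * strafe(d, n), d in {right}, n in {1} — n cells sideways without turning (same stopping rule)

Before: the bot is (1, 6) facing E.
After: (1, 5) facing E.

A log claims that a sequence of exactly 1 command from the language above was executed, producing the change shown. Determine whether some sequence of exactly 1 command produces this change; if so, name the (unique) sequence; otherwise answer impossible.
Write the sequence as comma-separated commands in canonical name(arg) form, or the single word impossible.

key: heading stays E — the single command does not turn
t0: (1, 6) facing E
1. strafe(right, 1) → (1, 5) facing E
all 7 alternatives checked — unique.

strafe(right, 1)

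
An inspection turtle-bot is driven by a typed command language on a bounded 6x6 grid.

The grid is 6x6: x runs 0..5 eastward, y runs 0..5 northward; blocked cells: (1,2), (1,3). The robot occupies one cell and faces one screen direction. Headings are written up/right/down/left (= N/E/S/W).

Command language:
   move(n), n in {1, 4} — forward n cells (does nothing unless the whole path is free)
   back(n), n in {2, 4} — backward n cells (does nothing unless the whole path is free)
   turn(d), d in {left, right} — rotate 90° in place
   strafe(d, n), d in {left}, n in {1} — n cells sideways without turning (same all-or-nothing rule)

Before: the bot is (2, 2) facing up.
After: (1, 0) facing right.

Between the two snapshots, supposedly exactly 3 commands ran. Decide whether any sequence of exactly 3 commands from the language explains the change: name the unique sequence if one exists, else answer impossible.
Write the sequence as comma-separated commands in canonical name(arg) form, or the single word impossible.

key: cell and facing (now E) both changed — the 3 commands mix motion and turning
t0: (2, 2) facing up
step 1 (back(2)): (2, 0) facing up
step 2 (strafe(left, 1)): (1, 0) facing up
step 3 (turn(right)): (1, 0) facing right
no other 3-command option fits: unique.

back(2), strafe(left, 1), turn(right)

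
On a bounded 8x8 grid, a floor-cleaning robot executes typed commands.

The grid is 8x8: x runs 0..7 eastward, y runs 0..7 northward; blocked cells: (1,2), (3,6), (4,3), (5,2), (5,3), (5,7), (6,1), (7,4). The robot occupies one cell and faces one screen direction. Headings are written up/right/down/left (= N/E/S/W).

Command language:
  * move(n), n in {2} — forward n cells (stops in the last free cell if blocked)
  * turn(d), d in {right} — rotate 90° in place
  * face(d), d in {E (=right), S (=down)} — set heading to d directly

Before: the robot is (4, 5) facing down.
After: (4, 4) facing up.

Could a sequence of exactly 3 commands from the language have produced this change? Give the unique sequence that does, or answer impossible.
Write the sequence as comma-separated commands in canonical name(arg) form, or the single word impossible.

move(2), turn(right), turn(right)

key: cell and facing (now N) both changed — the 3 commands mix motion and turning
t0: (4, 5) facing down
1. move(2) → (4, 4) facing down
2. turn(right) → (4, 4) facing left
3. turn(right) → (4, 4) facing up
uniquely the one of 64 3-step routes that fits.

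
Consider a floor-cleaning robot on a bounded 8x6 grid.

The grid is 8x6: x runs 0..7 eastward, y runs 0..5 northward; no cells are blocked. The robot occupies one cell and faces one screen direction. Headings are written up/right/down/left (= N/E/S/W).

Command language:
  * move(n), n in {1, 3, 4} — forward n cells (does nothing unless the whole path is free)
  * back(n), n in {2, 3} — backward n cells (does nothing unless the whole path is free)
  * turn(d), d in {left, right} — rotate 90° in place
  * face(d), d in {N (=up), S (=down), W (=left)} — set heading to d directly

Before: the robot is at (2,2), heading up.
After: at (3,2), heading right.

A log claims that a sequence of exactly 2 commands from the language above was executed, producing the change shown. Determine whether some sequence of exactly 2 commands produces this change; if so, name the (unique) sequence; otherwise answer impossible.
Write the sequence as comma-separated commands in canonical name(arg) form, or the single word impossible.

key: order matters: swapping turn(right) and move(1) lands elsewhere
t0: at (2,2), heading up
1. turn(right) → at (2,2), heading right
2. move(1) → at (3,2), heading right
uniquely the one of 100 2-step routes that fits.

turn(right), move(1)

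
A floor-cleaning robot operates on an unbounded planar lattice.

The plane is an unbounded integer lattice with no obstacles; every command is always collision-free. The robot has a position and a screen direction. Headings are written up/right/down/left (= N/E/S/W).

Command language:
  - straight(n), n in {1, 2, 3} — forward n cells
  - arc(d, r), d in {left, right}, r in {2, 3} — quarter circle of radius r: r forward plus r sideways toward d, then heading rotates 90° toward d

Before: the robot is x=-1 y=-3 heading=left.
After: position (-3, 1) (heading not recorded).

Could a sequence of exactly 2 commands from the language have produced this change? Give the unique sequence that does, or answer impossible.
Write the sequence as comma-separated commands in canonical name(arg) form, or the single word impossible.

key: running straight(2) before arc(right, 2) would end elsewhere — order is forced
start: x=-1 y=-3 heading=left
1. arc(right, 2) → x=-3 y=-1 heading=up
2. straight(2) → x=-3 y=1 heading=up
uniquely the one of 49 2-step routes that fits.

arc(right, 2), straight(2)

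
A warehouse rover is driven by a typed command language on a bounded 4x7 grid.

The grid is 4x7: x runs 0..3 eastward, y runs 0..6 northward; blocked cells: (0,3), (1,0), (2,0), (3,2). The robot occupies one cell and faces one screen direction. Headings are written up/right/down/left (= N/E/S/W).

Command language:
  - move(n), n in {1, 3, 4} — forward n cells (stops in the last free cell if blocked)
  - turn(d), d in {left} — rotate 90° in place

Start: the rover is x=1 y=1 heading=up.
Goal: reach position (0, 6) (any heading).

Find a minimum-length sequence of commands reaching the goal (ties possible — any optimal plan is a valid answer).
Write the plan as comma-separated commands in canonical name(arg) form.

move(1), move(4), turn(left), move(1)

from: x=1 y=1 heading=up
t=1 move(1) ⇒ x=1 y=2 heading=up
t=2 move(4) ⇒ x=1 y=6 heading=up
t=3 turn(left) ⇒ x=1 y=6 heading=left
t=4 move(1) ⇒ x=0 y=6 heading=left
nothing shorter than 4 reaches the goal.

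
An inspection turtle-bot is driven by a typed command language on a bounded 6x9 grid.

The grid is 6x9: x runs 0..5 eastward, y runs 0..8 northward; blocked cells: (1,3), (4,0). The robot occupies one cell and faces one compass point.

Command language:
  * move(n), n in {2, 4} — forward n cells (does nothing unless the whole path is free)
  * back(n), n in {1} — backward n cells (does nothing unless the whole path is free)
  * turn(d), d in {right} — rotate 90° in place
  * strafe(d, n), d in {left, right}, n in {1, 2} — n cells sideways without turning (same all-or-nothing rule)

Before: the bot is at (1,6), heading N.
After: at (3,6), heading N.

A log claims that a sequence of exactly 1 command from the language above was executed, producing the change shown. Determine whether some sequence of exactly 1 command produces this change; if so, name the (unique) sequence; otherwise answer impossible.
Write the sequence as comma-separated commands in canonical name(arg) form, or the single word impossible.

key: heading stays N — the single command does not turn
initial: at (1,6), heading N
1. strafe(right, 2) → at (3,6), heading N
no other 1-command option fits: unique.

strafe(right, 2)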